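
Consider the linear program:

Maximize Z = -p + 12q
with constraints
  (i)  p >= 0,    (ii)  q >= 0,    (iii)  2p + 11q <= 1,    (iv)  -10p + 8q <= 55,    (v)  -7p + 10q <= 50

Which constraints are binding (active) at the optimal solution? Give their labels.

Corner points and Z = -p + 12q:
  (0, 0) → Z = 0
  (0, 1/11) → Z = 12/11
  (1/2, 0) → Z = -1/2

The maximum is at (0, 1/11). Substituting into each constraint, equality holds for (i) and (iii); the remaining constraints have slack.

(i) and (iii)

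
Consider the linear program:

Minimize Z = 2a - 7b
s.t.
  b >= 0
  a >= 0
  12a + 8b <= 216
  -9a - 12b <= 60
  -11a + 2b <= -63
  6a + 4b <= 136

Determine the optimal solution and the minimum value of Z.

a = 117/14, b = 405/28, minimum Z = -2367/28

Extreme points and Z = 2a - 7b:
  (18, 0) → Z = 36
  (63/11, 0) → Z = 126/11
  (117/14, 405/28) → Z = -2367/28

The optimum lies where 12a + 8b = 216 and -11a + 2b = -63.
Solving simultaneously gives a = 117/14, b = 405/28.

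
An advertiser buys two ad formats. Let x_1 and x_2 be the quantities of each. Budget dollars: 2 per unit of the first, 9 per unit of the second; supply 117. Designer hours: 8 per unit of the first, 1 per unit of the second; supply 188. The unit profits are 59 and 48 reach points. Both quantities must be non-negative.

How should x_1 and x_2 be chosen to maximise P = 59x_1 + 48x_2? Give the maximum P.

Vertices and P = 59x_1 + 48x_2:
  (0, 0) → P = 0
  (0, 13) → P = 624
  (47/2, 0) → P = 2773/2
  (45/2, 8) → P = 3423/2

The optimum lies where 2x_1 + 9x_2 = 117 and 8x_1 + x_2 = 188.
Solving simultaneously gives x_1 = 45/2, x_2 = 8.

x_1 = 45/2, x_2 = 8, maximum P = 3423/2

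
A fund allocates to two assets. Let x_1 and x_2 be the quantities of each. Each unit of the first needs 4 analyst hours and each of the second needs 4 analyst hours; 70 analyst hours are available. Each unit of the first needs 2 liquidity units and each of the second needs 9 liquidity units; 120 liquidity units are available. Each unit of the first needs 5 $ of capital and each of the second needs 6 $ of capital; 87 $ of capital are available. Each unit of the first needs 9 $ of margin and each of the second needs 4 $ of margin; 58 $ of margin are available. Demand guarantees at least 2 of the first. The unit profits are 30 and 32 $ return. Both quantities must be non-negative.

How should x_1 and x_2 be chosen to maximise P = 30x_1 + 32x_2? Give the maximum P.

Extreme points and P = 30x_1 + 32x_2:
  (58/9, 0) → P = 580/3
  (2, 0) → P = 60
  (2, 10) → P = 380

x_1 = 2, x_2 = 10, maximum P = 380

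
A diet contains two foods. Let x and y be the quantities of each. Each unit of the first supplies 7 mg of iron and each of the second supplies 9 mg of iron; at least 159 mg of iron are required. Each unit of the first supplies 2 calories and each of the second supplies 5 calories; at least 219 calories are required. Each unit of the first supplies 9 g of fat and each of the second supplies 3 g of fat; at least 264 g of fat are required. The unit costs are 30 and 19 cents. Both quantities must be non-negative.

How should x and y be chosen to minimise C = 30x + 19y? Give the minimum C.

Corner points and C = 30x + 19y:
  (0, 88) → C = 1672
  (219/2, 0) → C = 3285
  (17, 37) → C = 1213
The feasible region is unbounded (it extends along (0, 1), (1, 0)), but C strictly increases along every unbounded feasible direction, so there is no improving ray and the minimum is attained at a vertex.

At the optimal vertex, 2x + 5y = 219 and 9x + 3y = 264.
Solving simultaneously gives x = 17, y = 37.

x = 17, y = 37, minimum C = 1213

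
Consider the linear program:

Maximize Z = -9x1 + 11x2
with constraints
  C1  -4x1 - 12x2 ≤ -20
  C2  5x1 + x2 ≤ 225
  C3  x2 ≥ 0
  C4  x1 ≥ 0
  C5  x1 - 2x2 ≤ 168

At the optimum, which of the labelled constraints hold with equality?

Feasible corners and Z = -9x1 + 11x2:
  (5, 0) → Z = -45
  (0, 5/3) → Z = 55/3
  (45, 0) → Z = -405
  (0, 225) → Z = 2475

The maximum is at (0, 225). Substituting into each constraint, equality holds for C2 and C4; the remaining constraints have slack.

C2 and C4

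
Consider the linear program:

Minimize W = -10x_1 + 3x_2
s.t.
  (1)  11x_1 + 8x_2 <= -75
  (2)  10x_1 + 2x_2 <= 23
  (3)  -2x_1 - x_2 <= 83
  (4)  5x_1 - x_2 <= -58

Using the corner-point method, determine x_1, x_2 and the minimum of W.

x_1 = -141/7, x_2 = -299/7, minimum W = 513/7

Corner points and W = -10x_1 + 3x_2:
  (-589/5, 763/5) → W = 8179/5
  (-539/51, 263/51) → W = 6179/51
  (-141/7, -299/7) → W = 513/7

The optimum lies where -2x_1 - x_2 = 83 and 5x_1 - x_2 = -58.
Solving simultaneously gives x_1 = -141/7, x_2 = -299/7.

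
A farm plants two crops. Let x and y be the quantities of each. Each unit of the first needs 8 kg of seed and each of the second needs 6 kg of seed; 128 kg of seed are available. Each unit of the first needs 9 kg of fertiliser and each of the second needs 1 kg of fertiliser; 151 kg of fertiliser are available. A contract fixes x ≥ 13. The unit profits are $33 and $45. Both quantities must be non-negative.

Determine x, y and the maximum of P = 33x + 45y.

x = 13, y = 4, maximum P = 609

At the optimal vertex, 8x + 6y = 128 and x = 13.
Solving simultaneously gives x = 13, y = 4.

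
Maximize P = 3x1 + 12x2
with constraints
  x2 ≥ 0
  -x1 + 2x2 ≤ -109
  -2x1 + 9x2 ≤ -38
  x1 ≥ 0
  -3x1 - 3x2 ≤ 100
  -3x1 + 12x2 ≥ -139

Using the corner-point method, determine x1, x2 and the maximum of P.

x1 = 265, x2 = 164/3, maximum P = 1451

Vertices and P = 3x1 + 12x2:
  (181, 36) → P = 975
  (515/3, 94/3) → P = 891
  (265, 164/3) → P = 1451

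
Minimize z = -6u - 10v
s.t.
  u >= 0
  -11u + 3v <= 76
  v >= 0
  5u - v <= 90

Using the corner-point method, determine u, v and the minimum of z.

u = 173/2, v = 685/2, minimum z = -3944

The optimum lies where -11u + 3v = 76 and 5u - v = 90.
Solving simultaneously gives u = 173/2, v = 685/2.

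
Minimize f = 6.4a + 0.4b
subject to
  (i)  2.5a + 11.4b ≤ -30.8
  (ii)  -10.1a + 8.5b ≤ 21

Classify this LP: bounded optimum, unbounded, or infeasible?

unbounded

From the feasible point (-50120/13639, -25858/13639), moving in the direction (-8.5, -10.1) keeps every constraint satisfied while f decreases without bound.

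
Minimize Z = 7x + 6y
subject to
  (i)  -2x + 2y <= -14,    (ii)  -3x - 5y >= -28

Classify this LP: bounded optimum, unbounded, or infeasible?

unbounded

From the feasible point (63/8, 7/8), moving in the direction (-2, -2) keeps every constraint satisfied while Z decreases without bound.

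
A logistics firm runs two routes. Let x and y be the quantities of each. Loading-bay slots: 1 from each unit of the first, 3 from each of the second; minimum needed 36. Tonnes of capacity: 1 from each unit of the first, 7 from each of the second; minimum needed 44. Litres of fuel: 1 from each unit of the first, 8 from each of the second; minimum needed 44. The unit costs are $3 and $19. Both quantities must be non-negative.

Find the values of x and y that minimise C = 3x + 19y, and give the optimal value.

Vertices and C = 3x + 19y:
  (0, 12) → C = 228
  (44, 0) → C = 132
  (30, 2) → C = 128
The feasible region is unbounded (it extends along (0, 1), (1, 0)), but C strictly increases along every unbounded feasible direction, so there is no improving ray and the minimum is attained at a vertex.

x = 30, y = 2, minimum C = 128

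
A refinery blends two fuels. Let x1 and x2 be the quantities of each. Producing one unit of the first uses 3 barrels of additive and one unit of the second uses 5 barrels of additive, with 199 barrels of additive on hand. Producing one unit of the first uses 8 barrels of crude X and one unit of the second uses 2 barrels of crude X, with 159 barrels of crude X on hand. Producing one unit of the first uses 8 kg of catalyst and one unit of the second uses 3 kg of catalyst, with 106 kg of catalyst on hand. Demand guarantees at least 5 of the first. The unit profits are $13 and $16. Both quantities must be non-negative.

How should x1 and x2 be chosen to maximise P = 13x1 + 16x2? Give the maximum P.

x1 = 5, x2 = 22, maximum P = 417

The optimum lies where 8x1 + 3x2 = 106 and x1 = 5.
Solving simultaneously gives x1 = 5, x2 = 22.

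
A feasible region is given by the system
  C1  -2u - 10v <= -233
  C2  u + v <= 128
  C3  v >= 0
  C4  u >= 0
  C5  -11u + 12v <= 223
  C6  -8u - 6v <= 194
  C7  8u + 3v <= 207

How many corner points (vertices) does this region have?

Intersecting each pair of boundary lines and keeping only the points that satisfy every inequality leaves:
  (283/67, 3009/134)
  (1371/74, 725/37)
  (605/43, 4061/129)

3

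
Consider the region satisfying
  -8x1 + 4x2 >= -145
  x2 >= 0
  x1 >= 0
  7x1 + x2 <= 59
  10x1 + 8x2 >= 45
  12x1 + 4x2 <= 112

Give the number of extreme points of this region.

5

The feasible vertices (each the meet of two boundaries and inside every other half-plane) are:
  (59/7, 0)
  (9/2, 0)
  (0, 45/8)
  (0, 28)
  (31/4, 19/4)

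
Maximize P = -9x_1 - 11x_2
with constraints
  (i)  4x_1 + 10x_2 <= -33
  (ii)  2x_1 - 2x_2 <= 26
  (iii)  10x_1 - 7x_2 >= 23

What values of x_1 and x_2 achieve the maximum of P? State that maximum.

x_1 = -68/3, x_2 = -107/3, maximum P = 1789/3

Vertices and P = -9x_1 - 11x_2:
  (97/14, -85/14) → P = 31/7
  (-1/128, -211/64) → P = 4651/128
  (-68/3, -107/3) → P = 1789/3

The binding constraints are 2x_1 - 2x_2 = 26 and 10x_1 - 7x_2 = 23.
Solving simultaneously gives x_1 = -68/3, x_2 = -107/3.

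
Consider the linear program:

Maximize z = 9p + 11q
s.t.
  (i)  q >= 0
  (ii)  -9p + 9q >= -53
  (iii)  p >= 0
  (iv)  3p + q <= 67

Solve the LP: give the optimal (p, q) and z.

p = 0, q = 67, maximum z = 737

Feasible corners and z = 9p + 11q:
  (53/9, 0) → z = 53
  (0, 0) → z = 0
  (164/9, 37/3) → z = 899/3
  (0, 67) → z = 737

The optimum lies where p = 0 and 3p + q = 67.
Solving simultaneously gives p = 0, q = 67.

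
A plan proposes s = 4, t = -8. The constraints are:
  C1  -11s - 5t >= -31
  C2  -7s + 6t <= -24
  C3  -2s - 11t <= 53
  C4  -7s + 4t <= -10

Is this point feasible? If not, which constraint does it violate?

Constraint C3: -2s - 11t = 80, which is not ≤ 53. All other constraints are satisfied.

not feasible — violates C3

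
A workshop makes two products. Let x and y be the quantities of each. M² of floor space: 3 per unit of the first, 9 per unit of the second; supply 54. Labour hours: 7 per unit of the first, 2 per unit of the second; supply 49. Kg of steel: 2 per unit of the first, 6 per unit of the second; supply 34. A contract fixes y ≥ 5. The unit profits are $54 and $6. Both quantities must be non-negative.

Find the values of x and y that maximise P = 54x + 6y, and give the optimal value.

Vertices and P = 54x + 6y:
  (0, 17/3) → P = 34
  (0, 5) → P = 30
  (2, 5) → P = 138

x = 2, y = 5, maximum P = 138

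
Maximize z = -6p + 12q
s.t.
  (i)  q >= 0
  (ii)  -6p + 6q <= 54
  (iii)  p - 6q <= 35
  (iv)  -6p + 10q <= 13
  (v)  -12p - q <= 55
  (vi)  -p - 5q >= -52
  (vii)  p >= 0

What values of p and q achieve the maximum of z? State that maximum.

p = 91/8, q = 65/8, maximum z = 117/4

Feasible corners and z = -6p + 12q:
  (35, 0) → z = -210
  (0, 0) → z = 0
  (487/11, 17/11) → z = -2718/11
  (91/8, 65/8) → z = 117/4
  (0, 13/10) → z = 78/5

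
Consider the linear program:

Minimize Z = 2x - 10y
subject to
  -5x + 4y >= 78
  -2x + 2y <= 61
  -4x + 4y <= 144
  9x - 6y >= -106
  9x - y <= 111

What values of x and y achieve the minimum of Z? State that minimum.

Feasible corners and Z = 2x - 10y:
  (22/3, 86/3) → Z = -272
  (522/31, 1257/31) → Z = -11526/31
  (772/45, 217/5) → Z = -17986/45

The binding constraints are 9x - 6y = -106 and 9x - y = 111.
Solving simultaneously gives x = 772/45, y = 217/5.

x = 772/45, y = 217/5, minimum Z = -17986/45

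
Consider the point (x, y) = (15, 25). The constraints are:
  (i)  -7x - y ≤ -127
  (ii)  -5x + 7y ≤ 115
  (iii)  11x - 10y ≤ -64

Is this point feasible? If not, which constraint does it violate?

(i): -130 ≤ -127 ✓
(ii): 100 ≤ 115 ✓
(iii): -85 ≤ -64 ✓

feasible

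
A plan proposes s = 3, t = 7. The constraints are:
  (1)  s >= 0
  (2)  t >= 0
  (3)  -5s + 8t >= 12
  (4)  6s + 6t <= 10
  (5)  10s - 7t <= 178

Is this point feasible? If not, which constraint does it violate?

not feasible — violates (4)

Constraint (4): 6s + 6t = 60, which is not ≤ 10. All other constraints are satisfied.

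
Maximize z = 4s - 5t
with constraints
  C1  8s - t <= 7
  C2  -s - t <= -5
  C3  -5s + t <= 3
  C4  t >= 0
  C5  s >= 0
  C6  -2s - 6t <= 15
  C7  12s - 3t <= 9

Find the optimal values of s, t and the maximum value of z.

s = 4/3, t = 11/3, maximum z = -13

Extreme points and z = 4s - 5t:
  (4/3, 11/3) → z = -13
  (10/3, 59/3) → z = -85
  (1/3, 14/3) → z = -22

At the optimal vertex, 8s - t = 7 and -s - t = -5.
Solving simultaneously gives s = 4/3, t = 11/3.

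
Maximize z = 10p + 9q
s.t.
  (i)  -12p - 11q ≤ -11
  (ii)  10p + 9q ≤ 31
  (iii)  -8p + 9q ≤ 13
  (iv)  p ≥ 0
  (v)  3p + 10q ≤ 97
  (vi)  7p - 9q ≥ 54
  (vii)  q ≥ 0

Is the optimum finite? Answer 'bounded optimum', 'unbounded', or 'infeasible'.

infeasible

The boundaries -12p - 11q = -11 and 10p + 9q = 31 meet at (121, -131), but that point violates q ≥ 0. Every candidate vertex is excluded by some other constraint, so the feasible region is empty.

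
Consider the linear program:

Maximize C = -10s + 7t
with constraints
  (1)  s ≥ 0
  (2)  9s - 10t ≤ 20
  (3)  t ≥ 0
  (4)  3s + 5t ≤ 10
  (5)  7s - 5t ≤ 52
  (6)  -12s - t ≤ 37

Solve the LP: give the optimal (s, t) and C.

s = 0, t = 2, maximum C = 14

Extreme points and C = -10s + 7t:
  (0, 0) → C = 0
  (0, 2) → C = 14
  (20/9, 0) → C = -200/9
  (8/3, 2/5) → C = -358/15

The binding constraints are s = 0 and 3s + 5t = 10.
Solving simultaneously gives s = 0, t = 2.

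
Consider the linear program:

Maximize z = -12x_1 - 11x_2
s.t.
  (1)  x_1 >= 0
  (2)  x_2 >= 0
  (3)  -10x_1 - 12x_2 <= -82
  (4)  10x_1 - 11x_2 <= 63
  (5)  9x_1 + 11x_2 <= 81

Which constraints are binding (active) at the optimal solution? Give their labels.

(1) and (3)

Corner points and z = -12x_1 - 11x_2:
  (0, 41/6) → z = -451/6
  (0, 81/11) → z = -81
  (829/115, 19/23) → z = -10993/115
  (144/19, 243/209) → z = -1971/19

The maximum is at (0, 41/6). Substituting into each constraint, equality holds for (1) and (3); the remaining constraints have slack.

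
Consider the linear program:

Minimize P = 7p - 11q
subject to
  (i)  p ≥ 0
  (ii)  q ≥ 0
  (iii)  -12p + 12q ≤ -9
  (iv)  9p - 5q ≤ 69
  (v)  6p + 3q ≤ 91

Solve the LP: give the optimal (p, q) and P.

Extreme points and P = 7p - 11q:
  (3/4, 0) → P = 21/4
  (23/3, 0) → P = 161/3
  (373/36, 173/18) → P = -1195/36
  (662/57, 135/19) → P = 179/57

The optimum lies where -12p + 12q = -9 and 6p + 3q = 91.
Solving simultaneously gives p = 373/36, q = 173/18.

p = 373/36, q = 173/18, minimum P = -1195/36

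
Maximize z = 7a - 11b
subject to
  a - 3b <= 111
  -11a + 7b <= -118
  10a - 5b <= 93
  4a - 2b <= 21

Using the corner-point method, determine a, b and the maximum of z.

Extreme points and z = 7a - 11b:
  (-423/26, -1103/26) → z = 4586/13
  (-159/10, -423/10) → z = 354
  (-89/6, -241/6) → z = 338

At the optimal vertex, a - 3b = 111 and 4a - 2b = 21.
Solving simultaneously gives a = -159/10, b = -423/10.

a = -159/10, b = -423/10, maximum z = 354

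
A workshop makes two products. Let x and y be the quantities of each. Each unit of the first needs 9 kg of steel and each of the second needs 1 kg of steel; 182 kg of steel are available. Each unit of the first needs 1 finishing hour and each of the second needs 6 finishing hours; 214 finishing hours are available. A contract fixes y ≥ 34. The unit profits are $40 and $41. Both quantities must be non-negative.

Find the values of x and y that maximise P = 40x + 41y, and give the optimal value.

Vertices and P = 40x + 41y:
  (0, 107/3) → P = 4387/3
  (0, 34) → P = 1394
  (10, 34) → P = 1794

The binding constraints are x + 6y = 214 and y = 34.
Solving simultaneously gives x = 10, y = 34.

x = 10, y = 34, maximum P = 1794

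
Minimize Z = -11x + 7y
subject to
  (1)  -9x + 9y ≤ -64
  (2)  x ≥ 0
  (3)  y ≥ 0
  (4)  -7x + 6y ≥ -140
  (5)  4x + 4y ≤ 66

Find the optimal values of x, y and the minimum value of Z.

x = 33/2, y = 0, minimum Z = -363/2

Extreme points and Z = -11x + 7y:
  (64/9, 0) → Z = -704/9
  (425/36, 169/36) → Z = -97
  (33/2, 0) → Z = -363/2

At the optimal vertex, y = 0 and 4x + 4y = 66.
Solving simultaneously gives x = 33/2, y = 0.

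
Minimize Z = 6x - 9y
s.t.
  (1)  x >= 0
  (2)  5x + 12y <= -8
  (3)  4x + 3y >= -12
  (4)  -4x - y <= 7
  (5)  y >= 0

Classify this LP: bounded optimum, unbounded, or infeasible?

infeasible

The boundaries x = 0 and 5x + 12y = -8 meet at (0, -2/3), but that point violates y ≥ 0. Every candidate vertex is excluded by some other constraint, so the feasible region is empty.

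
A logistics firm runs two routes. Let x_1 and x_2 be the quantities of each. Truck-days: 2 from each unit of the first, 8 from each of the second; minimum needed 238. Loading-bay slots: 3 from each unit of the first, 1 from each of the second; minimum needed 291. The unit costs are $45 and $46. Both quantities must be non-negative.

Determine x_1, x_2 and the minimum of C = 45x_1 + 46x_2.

Feasible corners and C = 45x_1 + 46x_2:
  (0, 291) → C = 13386
  (119, 0) → C = 5355
  (95, 6) → C = 4551
The feasible region is unbounded (it extends along (0, 1), (1, 0)), but C strictly increases along every unbounded feasible direction, so there is no improving ray and the minimum is attained at a vertex.

At the optimal vertex, 2x_1 + 8x_2 = 238 and 3x_1 + x_2 = 291.
Solving simultaneously gives x_1 = 95, x_2 = 6.

x_1 = 95, x_2 = 6, minimum C = 4551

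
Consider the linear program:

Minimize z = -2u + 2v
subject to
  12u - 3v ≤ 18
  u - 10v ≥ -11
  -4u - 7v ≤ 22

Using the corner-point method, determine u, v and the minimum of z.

Feasible corners and z = -2u + 2v:
  (71/39, 50/39) → z = -14/13
  (5/8, -7/2) → z = -33/4
  (-297/47, 22/47) → z = 638/47

The binding constraints are 12u - 3v = 18 and -4u - 7v = 22.
Solving simultaneously gives u = 5/8, v = -7/2.

u = 5/8, v = -7/2, minimum z = -33/4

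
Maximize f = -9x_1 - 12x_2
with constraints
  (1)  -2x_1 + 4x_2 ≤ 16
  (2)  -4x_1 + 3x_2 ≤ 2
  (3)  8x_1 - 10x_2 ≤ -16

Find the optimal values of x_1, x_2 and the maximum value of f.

x_1 = 7/4, x_2 = 3, maximum f = -207/4

Vertices and f = -9x_1 - 12x_2:
  (4, 6) → f = -108
  (8, 8) → f = -168
  (7/4, 3) → f = -207/4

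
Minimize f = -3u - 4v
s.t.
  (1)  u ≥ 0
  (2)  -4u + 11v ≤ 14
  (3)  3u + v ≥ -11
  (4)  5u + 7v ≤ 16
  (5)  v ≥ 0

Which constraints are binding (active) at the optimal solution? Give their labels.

Corner points and f = -3u - 4v:
  (0, 14/11) → f = -56/11
  (0, 0) → f = 0
  (78/83, 134/83) → f = -770/83
  (16/5, 0) → f = -48/5

The minimum is at (16/5, 0). Substituting into each constraint, equality holds for (4) and (5); the remaining constraints have slack.

(4) and (5)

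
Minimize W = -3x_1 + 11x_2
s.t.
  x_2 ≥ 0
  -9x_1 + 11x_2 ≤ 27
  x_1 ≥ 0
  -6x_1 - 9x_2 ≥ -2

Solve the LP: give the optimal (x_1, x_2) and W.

Corner points and W = -3x_1 + 11x_2:
  (0, 0) → W = 0
  (1/3, 0) → W = -1
  (0, 2/9) → W = 22/9

The binding constraints are x_2 = 0 and -6x_1 - 9x_2 = -2.
Solving simultaneously gives x_1 = 1/3, x_2 = 0.

x_1 = 1/3, x_2 = 0, minimum W = -1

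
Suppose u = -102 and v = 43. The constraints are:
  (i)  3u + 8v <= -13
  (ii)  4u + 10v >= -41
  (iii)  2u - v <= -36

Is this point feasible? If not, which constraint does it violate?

not feasible — violates (i)

Constraint (i): 3u + 8v = 38, which is not ≤ -13. All other constraints are satisfied.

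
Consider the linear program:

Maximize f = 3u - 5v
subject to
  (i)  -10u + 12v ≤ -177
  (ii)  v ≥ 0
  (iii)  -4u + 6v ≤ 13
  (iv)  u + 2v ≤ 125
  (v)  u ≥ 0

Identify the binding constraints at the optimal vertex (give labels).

Extreme points and f = 3u - 5v:
  (177/10, 0) → f = 531/10
  (927/16, 1073/32) → f = 197/32
  (125, 0) → f = 375

The maximum is at (125, 0). Substituting into each constraint, equality holds for (ii) and (iv); the remaining constraints have slack.

(ii) and (iv)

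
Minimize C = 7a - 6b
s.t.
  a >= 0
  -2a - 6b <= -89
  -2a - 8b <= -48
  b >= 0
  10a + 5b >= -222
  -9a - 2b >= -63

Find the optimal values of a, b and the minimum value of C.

Corner points and C = 7a - 6b:
  (0, 89/6) → C = -89
  (0, 63/2) → C = -189
  (4, 27/2) → C = -53

The binding constraints are a = 0 and -9a - 2b = -63.
Solving simultaneously gives a = 0, b = 63/2.

a = 0, b = 63/2, minimum C = -189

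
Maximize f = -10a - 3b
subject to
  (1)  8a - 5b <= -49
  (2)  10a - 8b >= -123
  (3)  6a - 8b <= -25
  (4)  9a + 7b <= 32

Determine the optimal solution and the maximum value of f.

a = -49/2, b = -61/4, maximum f = 1163/4

Feasible corners and f = -10a - 3b:
  (-267/34, -47/17) → f = 1476/17
  (-183/101, 697/101) → f = -261/101
  (-49/2, -61/4) → f = 1163/4
  (-605/142, 1427/142) → f = 1769/142

The binding constraints are 10a - 8b = -123 and 6a - 8b = -25.
Solving simultaneously gives a = -49/2, b = -61/4.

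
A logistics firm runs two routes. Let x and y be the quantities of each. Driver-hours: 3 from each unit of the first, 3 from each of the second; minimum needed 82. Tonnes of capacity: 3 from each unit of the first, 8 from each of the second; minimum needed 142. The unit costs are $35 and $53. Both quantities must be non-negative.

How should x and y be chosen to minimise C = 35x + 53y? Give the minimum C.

Feasible corners and C = 35x + 53y:
  (0, 82/3) → C = 4346/3
  (142/3, 0) → C = 4970/3
  (46/3, 12) → C = 3518/3
The feasible region is unbounded (it extends along (0, 1), (1, 0)), but C strictly increases along every unbounded feasible direction, so there is no improving ray and the minimum is attained at a vertex.

The binding constraints are 3x + 3y = 82 and 3x + 8y = 142.
Solving simultaneously gives x = 46/3, y = 12.

x = 46/3, y = 12, minimum C = 3518/3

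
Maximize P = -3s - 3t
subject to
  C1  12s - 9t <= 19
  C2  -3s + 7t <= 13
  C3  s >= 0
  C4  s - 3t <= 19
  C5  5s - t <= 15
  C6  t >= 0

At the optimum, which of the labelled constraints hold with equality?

C3 and C6

Feasible corners and P = -3s - 3t:
  (116/33, 85/33) → P = -201/11
  (19/12, 0) → P = -19/4
  (0, 13/7) → P = -39/7
  (59/16, 55/16) → P = -171/8
  (0, 0) → P = 0

The maximum is at (0, 0). Substituting into each constraint, equality holds for C3 and C6; the remaining constraints have slack.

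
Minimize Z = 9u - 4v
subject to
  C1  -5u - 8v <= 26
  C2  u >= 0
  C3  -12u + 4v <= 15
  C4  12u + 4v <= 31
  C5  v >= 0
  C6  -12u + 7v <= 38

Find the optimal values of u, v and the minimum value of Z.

Vertices and Z = 9u - 4v:
  (0, 15/4) → Z = -15
  (0, 0) → Z = 0
  (2/3, 23/4) → Z = -17
  (31/12, 0) → Z = 93/4

The binding constraints are -12u + 4v = 15 and 12u + 4v = 31.
Solving simultaneously gives u = 2/3, v = 23/4.

u = 2/3, v = 23/4, minimum Z = -17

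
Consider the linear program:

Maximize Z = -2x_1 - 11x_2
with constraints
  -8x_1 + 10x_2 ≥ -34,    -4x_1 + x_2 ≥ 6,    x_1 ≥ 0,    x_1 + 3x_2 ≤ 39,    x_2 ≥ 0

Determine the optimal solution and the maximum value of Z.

Vertices and Z = -2x_1 - 11x_2:
  (0, 6) → Z = -66
  (21/13, 162/13) → Z = -1824/13
  (0, 13) → Z = -143

x_1 = 0, x_2 = 6, maximum Z = -66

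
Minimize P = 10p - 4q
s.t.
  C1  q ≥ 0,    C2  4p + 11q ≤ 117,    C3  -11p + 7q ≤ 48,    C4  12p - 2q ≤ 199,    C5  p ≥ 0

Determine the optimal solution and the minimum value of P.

p = 0, q = 48/7, minimum P = -192/7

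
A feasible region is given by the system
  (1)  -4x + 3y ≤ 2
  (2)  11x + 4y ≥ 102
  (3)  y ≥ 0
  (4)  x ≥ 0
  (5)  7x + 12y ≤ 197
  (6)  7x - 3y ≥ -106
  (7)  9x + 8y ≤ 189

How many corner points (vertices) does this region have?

Pairwise boundary intersections that survive every other constraint:
  (298/49, 430/49)
  (189/23, 802/69)
  (102/11, 0)
  (21, 0)
  (173/13, 225/26)

5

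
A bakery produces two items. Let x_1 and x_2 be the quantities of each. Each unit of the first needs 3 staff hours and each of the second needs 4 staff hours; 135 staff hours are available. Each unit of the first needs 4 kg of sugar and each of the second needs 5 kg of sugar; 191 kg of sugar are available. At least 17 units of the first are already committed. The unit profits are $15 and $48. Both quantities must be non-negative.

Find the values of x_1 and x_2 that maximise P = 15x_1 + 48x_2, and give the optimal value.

x_1 = 17, x_2 = 21, maximum P = 1263

Corner points and P = 15x_1 + 48x_2:
  (45, 0) → P = 675
  (17, 0) → P = 255
  (17, 21) → P = 1263

At the optimal vertex, 3x_1 + 4x_2 = 135 and x_1 = 17.
Solving simultaneously gives x_1 = 17, x_2 = 21.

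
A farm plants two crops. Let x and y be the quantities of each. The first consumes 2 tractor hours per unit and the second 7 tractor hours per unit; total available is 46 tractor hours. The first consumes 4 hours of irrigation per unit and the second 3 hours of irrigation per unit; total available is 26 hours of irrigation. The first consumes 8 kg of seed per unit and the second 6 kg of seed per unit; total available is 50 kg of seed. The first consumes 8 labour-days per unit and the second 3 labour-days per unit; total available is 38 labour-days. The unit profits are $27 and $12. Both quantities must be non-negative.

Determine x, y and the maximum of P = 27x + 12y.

x = 13/4, y = 4, maximum P = 543/4

Corner points and P = 27x + 12y:
  (0, 0) → P = 0
  (0, 46/7) → P = 552/7
  (19/4, 0) → P = 513/4
  (37/22, 67/11) → P = 237/2
  (13/4, 4) → P = 543/4

The optimum lies where 8x + 6y = 50 and 8x + 3y = 38.
Solving simultaneously gives x = 13/4, y = 4.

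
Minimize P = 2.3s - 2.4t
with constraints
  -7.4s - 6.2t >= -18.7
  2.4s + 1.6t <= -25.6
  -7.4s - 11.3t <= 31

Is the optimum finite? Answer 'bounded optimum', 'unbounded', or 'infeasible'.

From the feasible point (-1179/19, 2929/38), moving in the direction (-11.3, 7.4) keeps every constraint satisfied while P decreases without bound.

unbounded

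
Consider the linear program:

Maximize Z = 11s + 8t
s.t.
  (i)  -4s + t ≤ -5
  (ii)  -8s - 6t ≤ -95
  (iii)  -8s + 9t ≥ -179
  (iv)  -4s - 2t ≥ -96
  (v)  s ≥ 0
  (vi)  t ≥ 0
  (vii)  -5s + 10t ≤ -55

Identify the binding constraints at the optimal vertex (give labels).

Corner points and Z = 11s + 8t:
  (95/8, 0) → Z = 1045/8
  (128/11, 7/22) → Z = 1436/11
  (47/2, 1) → Z = 533/2
  (179/8, 0) → Z = 1969/8
  (107/5, 26/5) → Z = 277

The maximum is at (107/5, 26/5). Substituting into each constraint, equality holds for (iv) and (vii); the remaining constraints have slack.

(iv) and (vii)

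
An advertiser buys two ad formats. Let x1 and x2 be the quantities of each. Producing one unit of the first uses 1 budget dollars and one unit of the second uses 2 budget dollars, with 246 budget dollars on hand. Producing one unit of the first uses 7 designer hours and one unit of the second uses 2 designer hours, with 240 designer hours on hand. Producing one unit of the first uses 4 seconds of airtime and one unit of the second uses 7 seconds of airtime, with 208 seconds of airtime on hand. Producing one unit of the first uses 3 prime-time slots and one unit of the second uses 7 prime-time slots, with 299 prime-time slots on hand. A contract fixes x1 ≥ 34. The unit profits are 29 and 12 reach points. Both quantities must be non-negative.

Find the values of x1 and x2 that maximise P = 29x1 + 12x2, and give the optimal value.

x1 = 34, x2 = 1, maximum P = 998

Feasible corners and P = 29x1 + 12x2:
  (240/7, 0) → P = 6960/7
  (34, 0) → P = 986
  (34, 1) → P = 998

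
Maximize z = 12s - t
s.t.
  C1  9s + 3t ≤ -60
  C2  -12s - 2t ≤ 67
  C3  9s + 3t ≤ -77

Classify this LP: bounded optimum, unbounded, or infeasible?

From the feasible point (-47/18, -107/6), moving in the direction (3, -9) keeps every constraint satisfied while z increases without bound.

unbounded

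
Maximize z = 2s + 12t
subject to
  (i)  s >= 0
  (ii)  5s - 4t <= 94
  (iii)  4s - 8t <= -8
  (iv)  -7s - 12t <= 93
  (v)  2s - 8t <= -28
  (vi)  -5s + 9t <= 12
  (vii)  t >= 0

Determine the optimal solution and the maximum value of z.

s = 894/25, t = 106/5, maximum z = 8148/25

Corner points and z = 2s + 12t:
  (98/3, 52/3) → z = 820/3
  (894/25, 106/5) → z = 8148/25
  (10, 6) → z = 92
  (78/11, 58/11) → z = 852/11

The optimum lies where 5s - 4t = 94 and -5s + 9t = 12.
Solving simultaneously gives s = 894/25, t = 106/5.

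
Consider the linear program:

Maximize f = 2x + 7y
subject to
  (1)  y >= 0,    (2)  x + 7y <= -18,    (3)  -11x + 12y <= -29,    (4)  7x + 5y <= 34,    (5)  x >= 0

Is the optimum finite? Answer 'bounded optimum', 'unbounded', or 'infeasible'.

infeasible

The boundaries y = 0 and -11x + 12y = -29 meet at (29/11, 0), but that point violates x + 7y ≤ -18. Every candidate vertex is excluded by some other constraint, so the feasible region is empty.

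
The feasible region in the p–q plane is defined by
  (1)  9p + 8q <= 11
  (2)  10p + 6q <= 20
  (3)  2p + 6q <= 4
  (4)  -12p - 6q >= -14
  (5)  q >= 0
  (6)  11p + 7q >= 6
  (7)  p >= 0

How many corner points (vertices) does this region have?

5

The feasible vertices (each the meet of two boundaries and inside every other half-plane) are:
  (17/19, 7/19)
  (23/21, 1/7)
  (2/13, 8/13)
  (7/6, 0)
  (6/11, 0)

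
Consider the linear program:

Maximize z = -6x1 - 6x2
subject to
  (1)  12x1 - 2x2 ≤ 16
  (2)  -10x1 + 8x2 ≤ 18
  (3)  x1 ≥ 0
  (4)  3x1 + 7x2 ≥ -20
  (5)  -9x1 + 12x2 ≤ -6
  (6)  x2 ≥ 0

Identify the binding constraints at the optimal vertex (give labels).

Vertices and z = -6x1 - 6x2:
  (10/7, 4/7) → z = -12
  (4/3, 0) → z = -8
  (2/3, 0) → z = -4

The maximum is at (2/3, 0). Substituting into each constraint, equality holds for (5) and (6); the remaining constraints have slack.

(5) and (6)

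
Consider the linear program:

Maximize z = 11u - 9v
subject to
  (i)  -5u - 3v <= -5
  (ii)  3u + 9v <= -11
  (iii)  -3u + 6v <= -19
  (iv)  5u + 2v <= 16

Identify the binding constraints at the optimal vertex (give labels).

Vertices and z = 11u - 9v:
  (29/13, -80/39) → z = 43
  (38/5, -11) → z = 913/5
  (7/3, -2) → z = 131/3
  (166/39, -103/39) → z = 2753/39

The maximum is at (38/5, -11). Substituting into each constraint, equality holds for (i) and (iv); the remaining constraints have slack.

(i) and (iv)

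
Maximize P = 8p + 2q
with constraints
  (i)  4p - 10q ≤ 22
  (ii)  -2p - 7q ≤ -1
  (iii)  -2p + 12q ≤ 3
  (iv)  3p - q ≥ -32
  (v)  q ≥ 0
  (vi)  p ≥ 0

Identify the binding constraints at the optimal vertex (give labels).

Feasible corners and P = 8p + 2q:
  (21/2, 2) → P = 88
  (11/2, 0) → P = 44
  (1/2, 0) → P = 4
  (0, 1/7) → P = 2/7
  (0, 1/4) → P = 1/2

The maximum is at (21/2, 2). Substituting into each constraint, equality holds for (i) and (iii); the remaining constraints have slack.

(i) and (iii)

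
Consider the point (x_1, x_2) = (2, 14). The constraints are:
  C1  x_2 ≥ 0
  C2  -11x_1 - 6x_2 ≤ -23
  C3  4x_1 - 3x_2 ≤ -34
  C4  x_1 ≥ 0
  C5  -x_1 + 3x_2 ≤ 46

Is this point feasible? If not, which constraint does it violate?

C1: 14 ≥ 0 ✓
C2: -106 ≤ -23 ✓
C3: -34 ≤ -34 ✓
C4: 2 ≥ 0 ✓
C5: 40 ≤ 46 ✓

feasible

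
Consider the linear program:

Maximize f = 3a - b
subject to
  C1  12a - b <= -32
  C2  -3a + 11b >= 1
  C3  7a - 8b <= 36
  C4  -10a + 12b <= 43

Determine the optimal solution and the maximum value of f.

Feasible corners and f = 3a - b:
  (-117/43, -28/43) → f = -323/43
  (-341/134, 98/67) → f = -1219/134
  (-461/74, -119/74) → f = -632/37

At the optimal vertex, 12a - b = -32 and -3a + 11b = 1.
Solving simultaneously gives a = -117/43, b = -28/43.

a = -117/43, b = -28/43, maximum f = -323/43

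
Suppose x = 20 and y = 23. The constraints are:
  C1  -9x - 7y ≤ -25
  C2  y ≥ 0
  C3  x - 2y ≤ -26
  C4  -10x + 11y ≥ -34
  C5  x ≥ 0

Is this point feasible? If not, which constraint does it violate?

feasible

C1: -341 ≤ -25 ✓
C2: 23 ≥ 0 ✓
C3: -26 ≤ -26 ✓
C4: 53 ≥ -34 ✓
C5: 20 ≥ 0 ✓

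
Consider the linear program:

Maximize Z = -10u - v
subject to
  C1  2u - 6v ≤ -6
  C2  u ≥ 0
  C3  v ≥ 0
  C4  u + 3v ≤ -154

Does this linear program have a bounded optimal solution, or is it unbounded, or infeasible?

The boundaries 2u - 6v = -6 and u = 0 meet at (0, 1), but that point violates u + 3v ≤ -154. Every candidate vertex is excluded by some other constraint, so the feasible region is empty.

infeasible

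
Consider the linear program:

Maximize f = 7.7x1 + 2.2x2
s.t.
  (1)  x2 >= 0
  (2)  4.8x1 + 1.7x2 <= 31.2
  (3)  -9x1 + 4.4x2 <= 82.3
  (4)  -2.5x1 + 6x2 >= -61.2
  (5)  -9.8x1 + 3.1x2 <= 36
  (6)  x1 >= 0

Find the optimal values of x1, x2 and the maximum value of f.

x1 = 6.5, x2 = 0, maximum f = 50.05

Extreme points and f = 7.7x1 + 2.2x2:
  (13/2, 0) → f = 1001/20
  (0, 0) → f = 0
  (1776/1577, 23928/1577) → f = 331584/7885
  (0, 360/31) → f = 792/31

The optimum lies where x2 = 0 and 4.8x1 + 1.7x2 = 31.2.
Solving simultaneously gives x1 = 13/2, x2 = 0.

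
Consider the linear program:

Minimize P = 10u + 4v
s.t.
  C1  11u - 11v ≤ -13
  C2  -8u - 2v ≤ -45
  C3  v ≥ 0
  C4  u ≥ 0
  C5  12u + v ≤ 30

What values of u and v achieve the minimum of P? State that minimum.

Corner points and P = 10u + 4v:
  (0, 45/2) → P = 90
  (15/16, 75/4) → P = 675/8
  (0, 30) → P = 120

The binding constraints are -8u - 2v = -45 and 12u + v = 30.
Solving simultaneously gives u = 15/16, v = 75/4.

u = 15/16, v = 75/4, minimum P = 675/8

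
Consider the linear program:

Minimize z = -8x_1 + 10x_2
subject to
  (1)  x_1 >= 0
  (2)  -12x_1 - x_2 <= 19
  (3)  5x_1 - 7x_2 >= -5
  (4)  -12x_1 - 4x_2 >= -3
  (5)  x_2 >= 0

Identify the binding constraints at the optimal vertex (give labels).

(4) and (5)

Feasible corners and z = -8x_1 + 10x_2:
  (0, 5/7) → z = 50/7
  (0, 0) → z = 0
  (1/104, 75/104) → z = 371/52
  (1/4, 0) → z = -2

The minimum is at (1/4, 0). Substituting into each constraint, equality holds for (4) and (5); the remaining constraints have slack.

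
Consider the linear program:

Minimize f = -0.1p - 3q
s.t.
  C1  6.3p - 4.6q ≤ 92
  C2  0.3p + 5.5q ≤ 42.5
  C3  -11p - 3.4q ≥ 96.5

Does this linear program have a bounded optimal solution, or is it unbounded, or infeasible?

unbounded

From the feasible point (-6555/3601, -161995/7202), moving in the direction (-5.5, 0.3) keeps every constraint satisfied while f decreases without bound.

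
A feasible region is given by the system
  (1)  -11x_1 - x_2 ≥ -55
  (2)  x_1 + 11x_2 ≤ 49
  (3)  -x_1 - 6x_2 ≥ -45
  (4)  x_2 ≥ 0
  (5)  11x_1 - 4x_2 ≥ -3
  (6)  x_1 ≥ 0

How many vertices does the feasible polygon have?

Intersecting each pair of boundary lines and keeping only the points that satisfy every inequality leaves:
  (139/30, 121/30)
  (5, 0)
  (163/125, 542/125)
  (0, 0)
  (0, 3/4)

5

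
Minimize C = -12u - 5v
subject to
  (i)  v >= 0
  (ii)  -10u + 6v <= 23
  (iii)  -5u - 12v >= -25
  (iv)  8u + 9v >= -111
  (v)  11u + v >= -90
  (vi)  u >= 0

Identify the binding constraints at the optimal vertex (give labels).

(i) and (iii)

Vertices and C = -12u - 5v:
  (5, 0) → C = -60
  (0, 0) → C = 0
  (0, 25/12) → C = -125/12

The minimum is at (5, 0). Substituting into each constraint, equality holds for (i) and (iii); the remaining constraints have slack.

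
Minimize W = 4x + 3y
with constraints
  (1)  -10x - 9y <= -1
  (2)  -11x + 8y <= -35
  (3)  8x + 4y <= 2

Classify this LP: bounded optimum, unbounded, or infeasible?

The boundaries -10x - 9y = -1 and -11x + 8y = -35 meet at (323/179, -339/179), but that point violates 8x + 4y ≤ 2. Every candidate vertex is excluded by some other constraint, so the feasible region is empty.

infeasible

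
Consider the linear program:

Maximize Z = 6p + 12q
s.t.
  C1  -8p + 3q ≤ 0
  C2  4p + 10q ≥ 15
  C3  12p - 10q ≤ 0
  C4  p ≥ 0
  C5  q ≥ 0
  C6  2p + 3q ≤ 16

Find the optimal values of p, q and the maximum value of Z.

p = 8/5, q = 64/15, maximum Z = 304/5

Extreme points and Z = 6p + 12q:
  (45/92, 30/23) → Z = 855/46
  (8/5, 64/15) → Z = 304/5
  (15/16, 9/8) → Z = 153/8
  (20/7, 24/7) → Z = 408/7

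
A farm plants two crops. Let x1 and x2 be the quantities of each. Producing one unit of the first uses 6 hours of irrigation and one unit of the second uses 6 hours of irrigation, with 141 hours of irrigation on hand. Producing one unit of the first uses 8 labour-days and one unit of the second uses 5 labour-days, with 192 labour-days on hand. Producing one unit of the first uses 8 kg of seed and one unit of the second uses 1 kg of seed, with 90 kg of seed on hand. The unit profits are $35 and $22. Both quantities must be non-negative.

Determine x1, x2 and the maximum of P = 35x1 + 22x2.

Extreme points and P = 35x1 + 22x2:
  (0, 0) → P = 0
  (0, 47/2) → P = 517
  (45/4, 0) → P = 1575/4
  (19/2, 14) → P = 1281/2

x1 = 19/2, x2 = 14, maximum P = 1281/2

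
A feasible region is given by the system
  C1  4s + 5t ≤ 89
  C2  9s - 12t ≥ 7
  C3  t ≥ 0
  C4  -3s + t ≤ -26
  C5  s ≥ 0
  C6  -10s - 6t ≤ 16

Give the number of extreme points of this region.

The feasible vertices (each the meet of two boundaries and inside every other half-plane) are:
  (1103/93, 773/93)
  (89/4, 0)
  (305/27, 71/9)
  (26/3, 0)

4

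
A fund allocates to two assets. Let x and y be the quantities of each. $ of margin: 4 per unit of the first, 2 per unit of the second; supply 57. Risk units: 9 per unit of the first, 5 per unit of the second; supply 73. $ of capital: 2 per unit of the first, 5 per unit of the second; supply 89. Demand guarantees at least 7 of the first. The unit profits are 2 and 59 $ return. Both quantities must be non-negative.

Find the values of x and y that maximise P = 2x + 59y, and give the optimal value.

x = 7, y = 2, maximum P = 132

Vertices and P = 2x + 59y:
  (73/9, 0) → P = 146/9
  (7, 0) → P = 14
  (7, 2) → P = 132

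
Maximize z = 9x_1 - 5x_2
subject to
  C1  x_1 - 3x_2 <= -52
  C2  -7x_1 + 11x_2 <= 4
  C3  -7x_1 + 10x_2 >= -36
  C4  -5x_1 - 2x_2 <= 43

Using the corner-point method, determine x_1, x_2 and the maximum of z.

Vertices and z = 9x_1 - 5x_2:
  (56, 36) → z = 324
  (628/11, 400/11) → z = 332
  (436/7, 40) → z = 2524/7

x_1 = 436/7, x_2 = 40, maximum z = 2524/7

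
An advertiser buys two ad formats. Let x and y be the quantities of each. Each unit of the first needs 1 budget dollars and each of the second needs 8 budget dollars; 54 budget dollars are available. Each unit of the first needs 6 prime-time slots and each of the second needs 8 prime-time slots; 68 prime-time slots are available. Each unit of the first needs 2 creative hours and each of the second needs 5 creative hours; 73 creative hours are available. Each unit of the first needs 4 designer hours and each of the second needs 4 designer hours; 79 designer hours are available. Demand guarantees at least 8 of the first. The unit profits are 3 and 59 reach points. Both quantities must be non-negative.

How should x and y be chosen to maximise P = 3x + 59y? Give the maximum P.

Vertices and P = 3x + 59y:
  (34/3, 0) → P = 34
  (8, 0) → P = 24
  (8, 5/2) → P = 343/2

x = 8, y = 5/2, maximum P = 343/2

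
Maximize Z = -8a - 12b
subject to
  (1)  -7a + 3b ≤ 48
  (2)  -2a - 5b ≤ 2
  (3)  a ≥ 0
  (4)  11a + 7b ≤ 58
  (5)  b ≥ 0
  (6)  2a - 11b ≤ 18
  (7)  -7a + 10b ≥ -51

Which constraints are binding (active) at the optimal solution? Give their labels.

Feasible corners and Z = -8a - 12b:
  (0, 58/7) → Z = -696/7
  (0, 0) → Z = 0
  (58/11, 0) → Z = -464/11

The maximum is at (0, 0). Substituting into each constraint, equality holds for (3) and (5); the remaining constraints have slack.

(3) and (5)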